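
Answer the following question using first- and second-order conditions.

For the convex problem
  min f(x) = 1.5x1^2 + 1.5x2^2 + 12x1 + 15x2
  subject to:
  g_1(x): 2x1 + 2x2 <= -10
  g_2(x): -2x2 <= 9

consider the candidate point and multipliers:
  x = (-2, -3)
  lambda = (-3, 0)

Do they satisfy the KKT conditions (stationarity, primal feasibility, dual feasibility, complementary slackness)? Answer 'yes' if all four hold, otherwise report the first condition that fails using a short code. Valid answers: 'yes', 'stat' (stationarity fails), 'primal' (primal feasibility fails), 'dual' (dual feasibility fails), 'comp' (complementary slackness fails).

Gradient of f: grad f(x) = Q x + c = (6, 6)
Constraint values g_i(x) = a_i^T x - b_i:
  g_1((-2, -3)) = 0
  g_2((-2, -3)) = -3
Stationarity residual: grad f(x) + sum_i lambda_i a_i = (0, 0)
  -> stationarity OK
Primal feasibility (all g_i <= 0): OK
Dual feasibility (all lambda_i >= 0): FAILS
Complementary slackness (lambda_i * g_i(x) = 0 for all i): OK

Verdict: the first failing condition is dual_feasibility -> dual.

dual


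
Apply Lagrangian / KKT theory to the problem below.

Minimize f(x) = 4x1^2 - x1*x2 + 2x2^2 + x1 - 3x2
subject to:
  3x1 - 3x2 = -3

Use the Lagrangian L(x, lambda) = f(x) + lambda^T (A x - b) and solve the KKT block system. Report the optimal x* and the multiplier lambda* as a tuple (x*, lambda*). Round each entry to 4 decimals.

Form the Lagrangian:
  L(x, lambda) = (1/2) x^T Q x + c^T x + lambda^T (A x - b)
Stationarity (grad_x L = 0): Q x + c + A^T lambda = 0.
Primal feasibility: A x = b.

This gives the KKT block system:
  [ Q   A^T ] [ x     ]   [-c ]
  [ A    0  ] [ lambda ] = [ b ]

Solving the linear system:
  x*      = (-0.1, 0.9)
  lambda* = (0.2333)
  f(x*)   = -1.05

x* = (-0.1, 0.9), lambda* = (0.2333)


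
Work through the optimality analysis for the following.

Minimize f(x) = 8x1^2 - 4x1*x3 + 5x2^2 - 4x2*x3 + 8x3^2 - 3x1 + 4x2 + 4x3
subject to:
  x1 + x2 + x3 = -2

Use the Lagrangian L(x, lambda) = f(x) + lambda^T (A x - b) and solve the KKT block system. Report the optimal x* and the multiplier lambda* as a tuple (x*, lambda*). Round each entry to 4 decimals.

Form the Lagrangian:
  L(x, lambda) = (1/2) x^T Q x + c^T x + lambda^T (A x - b)
Stationarity (grad_x L = 0): Q x + c + A^T lambda = 0.
Primal feasibility: A x = b.

This gives the KKT block system:
  [ Q   A^T ] [ x     ]   [-c ]
  [ A    0  ] [ lambda ] = [ b ]

Solving the linear system:
  x*      = (-0.2066, -1.0306, -0.7628)
  lambda* = (3.2551)
  f(x*)   = -0.0217

x* = (-0.2066, -1.0306, -0.7628), lambda* = (3.2551)


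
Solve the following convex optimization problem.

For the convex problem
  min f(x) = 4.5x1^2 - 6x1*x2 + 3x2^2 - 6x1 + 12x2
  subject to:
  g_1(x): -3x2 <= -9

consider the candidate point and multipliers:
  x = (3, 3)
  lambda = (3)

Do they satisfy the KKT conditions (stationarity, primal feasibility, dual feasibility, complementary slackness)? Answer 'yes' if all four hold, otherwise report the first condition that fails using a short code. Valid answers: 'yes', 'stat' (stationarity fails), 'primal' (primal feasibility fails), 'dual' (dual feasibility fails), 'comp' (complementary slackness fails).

Gradient of f: grad f(x) = Q x + c = (3, 12)
Constraint values g_i(x) = a_i^T x - b_i:
  g_1((3, 3)) = 0
Stationarity residual: grad f(x) + sum_i lambda_i a_i = (3, 3)
  -> stationarity FAILS
Primal feasibility (all g_i <= 0): OK
Dual feasibility (all lambda_i >= 0): OK
Complementary slackness (lambda_i * g_i(x) = 0 for all i): OK

Verdict: the first failing condition is stationarity -> stat.

stat


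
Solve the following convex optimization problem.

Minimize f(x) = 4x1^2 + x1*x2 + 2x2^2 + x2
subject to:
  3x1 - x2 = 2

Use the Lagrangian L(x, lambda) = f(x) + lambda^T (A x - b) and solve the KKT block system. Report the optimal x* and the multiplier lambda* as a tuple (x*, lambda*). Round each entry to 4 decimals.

Form the Lagrangian:
  L(x, lambda) = (1/2) x^T Q x + c^T x + lambda^T (A x - b)
Stationarity (grad_x L = 0): Q x + c + A^T lambda = 0.
Primal feasibility: A x = b.

This gives the KKT block system:
  [ Q   A^T ] [ x     ]   [-c ]
  [ A    0  ] [ lambda ] = [ b ]

Solving the linear system:
  x*      = (0.46, -0.62)
  lambda* = (-1.02)
  f(x*)   = 0.71

x* = (0.46, -0.62), lambda* = (-1.02)


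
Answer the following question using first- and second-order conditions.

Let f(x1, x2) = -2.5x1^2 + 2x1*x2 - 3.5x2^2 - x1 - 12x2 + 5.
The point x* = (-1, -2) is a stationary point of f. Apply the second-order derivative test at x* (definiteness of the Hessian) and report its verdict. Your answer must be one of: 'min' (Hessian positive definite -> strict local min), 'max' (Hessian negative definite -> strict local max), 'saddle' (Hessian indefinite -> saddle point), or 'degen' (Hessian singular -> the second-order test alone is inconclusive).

Compute the Hessian H = grad^2 f:
  H = [[-5, 2], [2, -7]]
Verify stationarity: grad f(x*) = H x* + g = (0, 0).
Eigenvalues of H: -8.2361, -3.7639.
Both eigenvalues < 0, so H is negative definite -> x* is a strict local max.

max


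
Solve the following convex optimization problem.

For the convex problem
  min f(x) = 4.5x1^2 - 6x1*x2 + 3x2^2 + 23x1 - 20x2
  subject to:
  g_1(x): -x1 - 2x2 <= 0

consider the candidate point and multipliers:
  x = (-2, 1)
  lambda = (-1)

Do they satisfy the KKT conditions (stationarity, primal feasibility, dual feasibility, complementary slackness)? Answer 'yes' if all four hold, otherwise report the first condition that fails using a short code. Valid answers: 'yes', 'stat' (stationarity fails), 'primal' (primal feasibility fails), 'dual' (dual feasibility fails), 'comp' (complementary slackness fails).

Gradient of f: grad f(x) = Q x + c = (-1, -2)
Constraint values g_i(x) = a_i^T x - b_i:
  g_1((-2, 1)) = 0
Stationarity residual: grad f(x) + sum_i lambda_i a_i = (0, 0)
  -> stationarity OK
Primal feasibility (all g_i <= 0): OK
Dual feasibility (all lambda_i >= 0): FAILS
Complementary slackness (lambda_i * g_i(x) = 0 for all i): OK

Verdict: the first failing condition is dual_feasibility -> dual.

dual


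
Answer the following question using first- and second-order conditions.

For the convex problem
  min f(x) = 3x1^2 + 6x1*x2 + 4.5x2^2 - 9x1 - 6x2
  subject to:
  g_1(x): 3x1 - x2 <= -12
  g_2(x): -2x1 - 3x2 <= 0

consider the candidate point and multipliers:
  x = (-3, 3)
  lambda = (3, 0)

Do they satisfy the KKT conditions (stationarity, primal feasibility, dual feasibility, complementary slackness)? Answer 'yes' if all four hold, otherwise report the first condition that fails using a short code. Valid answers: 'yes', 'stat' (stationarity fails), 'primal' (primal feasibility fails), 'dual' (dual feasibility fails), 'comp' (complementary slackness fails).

Gradient of f: grad f(x) = Q x + c = (-9, 3)
Constraint values g_i(x) = a_i^T x - b_i:
  g_1((-3, 3)) = 0
  g_2((-3, 3)) = -3
Stationarity residual: grad f(x) + sum_i lambda_i a_i = (0, 0)
  -> stationarity OK
Primal feasibility (all g_i <= 0): OK
Dual feasibility (all lambda_i >= 0): OK
Complementary slackness (lambda_i * g_i(x) = 0 for all i): OK

Verdict: yes, KKT holds.

yes


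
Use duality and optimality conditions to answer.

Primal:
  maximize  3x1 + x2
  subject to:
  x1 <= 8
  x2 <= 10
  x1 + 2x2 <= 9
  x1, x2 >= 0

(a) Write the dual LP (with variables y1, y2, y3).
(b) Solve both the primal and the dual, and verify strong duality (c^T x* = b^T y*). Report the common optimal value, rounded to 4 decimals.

The standard primal-dual pair for 'max c^T x s.t. A x <= b, x >= 0' is:
  Dual:  min b^T y  s.t.  A^T y >= c,  y >= 0.

So the dual LP is:
  minimize  8y1 + 10y2 + 9y3
  subject to:
    y1 + y3 >= 3
    y2 + 2y3 >= 1
    y1, y2, y3 >= 0

Solving the primal: x* = (8, 0.5).
  primal value c^T x* = 24.5.
Solving the dual: y* = (2.5, 0, 0.5).
  dual value b^T y* = 24.5.
Strong duality: c^T x* = b^T y*. Confirmed.

24.5


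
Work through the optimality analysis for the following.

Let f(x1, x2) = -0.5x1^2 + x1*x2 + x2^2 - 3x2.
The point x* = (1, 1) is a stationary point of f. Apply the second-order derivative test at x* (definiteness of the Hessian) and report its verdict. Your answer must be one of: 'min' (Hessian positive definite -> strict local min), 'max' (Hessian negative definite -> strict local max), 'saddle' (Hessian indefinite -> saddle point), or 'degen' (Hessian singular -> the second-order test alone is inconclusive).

Compute the Hessian H = grad^2 f:
  H = [[-1, 1], [1, 2]]
Verify stationarity: grad f(x*) = H x* + g = (0, 0).
Eigenvalues of H: -1.3028, 2.3028.
Eigenvalues have mixed signs, so H is indefinite -> x* is a saddle point.

saddle


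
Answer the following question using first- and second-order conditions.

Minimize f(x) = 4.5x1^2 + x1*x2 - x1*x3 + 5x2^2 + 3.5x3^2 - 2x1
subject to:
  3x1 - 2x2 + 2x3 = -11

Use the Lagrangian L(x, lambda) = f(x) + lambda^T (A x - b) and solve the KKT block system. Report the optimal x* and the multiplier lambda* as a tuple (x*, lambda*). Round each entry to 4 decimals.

Form the Lagrangian:
  L(x, lambda) = (1/2) x^T Q x + c^T x + lambda^T (A x - b)
Stationarity (grad_x L = 0): Q x + c + A^T lambda = 0.
Primal feasibility: A x = b.

This gives the KKT block system:
  [ Q   A^T ] [ x     ]   [-c ]
  [ A    0  ] [ lambda ] = [ b ]

Solving the linear system:
  x*      = (-1.7621, 1.1763, -1.6805)
  lambda* = (5.0007)
  f(x*)   = 29.2659

x* = (-1.7621, 1.1763, -1.6805), lambda* = (5.0007)


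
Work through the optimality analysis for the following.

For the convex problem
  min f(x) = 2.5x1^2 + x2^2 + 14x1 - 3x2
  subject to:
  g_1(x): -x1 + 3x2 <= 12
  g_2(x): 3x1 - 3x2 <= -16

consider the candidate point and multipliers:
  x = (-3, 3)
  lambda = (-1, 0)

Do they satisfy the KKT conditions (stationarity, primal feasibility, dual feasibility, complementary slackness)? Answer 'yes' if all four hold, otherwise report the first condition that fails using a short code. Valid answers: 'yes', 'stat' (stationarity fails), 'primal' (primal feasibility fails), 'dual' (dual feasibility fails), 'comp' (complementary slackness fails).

Gradient of f: grad f(x) = Q x + c = (-1, 3)
Constraint values g_i(x) = a_i^T x - b_i:
  g_1((-3, 3)) = 0
  g_2((-3, 3)) = -2
Stationarity residual: grad f(x) + sum_i lambda_i a_i = (0, 0)
  -> stationarity OK
Primal feasibility (all g_i <= 0): OK
Dual feasibility (all lambda_i >= 0): FAILS
Complementary slackness (lambda_i * g_i(x) = 0 for all i): OK

Verdict: the first failing condition is dual_feasibility -> dual.

dual


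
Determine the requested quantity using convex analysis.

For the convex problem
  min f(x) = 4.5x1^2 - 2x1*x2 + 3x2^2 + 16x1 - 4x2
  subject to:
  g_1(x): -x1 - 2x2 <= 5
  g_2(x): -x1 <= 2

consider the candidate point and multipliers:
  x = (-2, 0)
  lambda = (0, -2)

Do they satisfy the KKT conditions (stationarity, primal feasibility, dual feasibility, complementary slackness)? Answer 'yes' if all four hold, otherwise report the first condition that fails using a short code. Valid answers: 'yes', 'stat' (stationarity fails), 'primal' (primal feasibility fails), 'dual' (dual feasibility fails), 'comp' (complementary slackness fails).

Gradient of f: grad f(x) = Q x + c = (-2, 0)
Constraint values g_i(x) = a_i^T x - b_i:
  g_1((-2, 0)) = -3
  g_2((-2, 0)) = 0
Stationarity residual: grad f(x) + sum_i lambda_i a_i = (0, 0)
  -> stationarity OK
Primal feasibility (all g_i <= 0): OK
Dual feasibility (all lambda_i >= 0): FAILS
Complementary slackness (lambda_i * g_i(x) = 0 for all i): OK

Verdict: the first failing condition is dual_feasibility -> dual.

dual


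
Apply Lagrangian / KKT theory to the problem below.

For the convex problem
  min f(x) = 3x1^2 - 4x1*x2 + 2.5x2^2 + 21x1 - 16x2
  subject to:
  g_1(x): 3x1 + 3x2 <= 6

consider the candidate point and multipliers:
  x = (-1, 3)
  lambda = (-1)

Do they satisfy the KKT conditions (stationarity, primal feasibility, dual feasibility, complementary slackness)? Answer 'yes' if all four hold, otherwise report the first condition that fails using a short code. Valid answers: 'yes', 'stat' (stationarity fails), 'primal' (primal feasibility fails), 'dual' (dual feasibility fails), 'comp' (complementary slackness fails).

Gradient of f: grad f(x) = Q x + c = (3, 3)
Constraint values g_i(x) = a_i^T x - b_i:
  g_1((-1, 3)) = 0
Stationarity residual: grad f(x) + sum_i lambda_i a_i = (0, 0)
  -> stationarity OK
Primal feasibility (all g_i <= 0): OK
Dual feasibility (all lambda_i >= 0): FAILS
Complementary slackness (lambda_i * g_i(x) = 0 for all i): OK

Verdict: the first failing condition is dual_feasibility -> dual.

dual


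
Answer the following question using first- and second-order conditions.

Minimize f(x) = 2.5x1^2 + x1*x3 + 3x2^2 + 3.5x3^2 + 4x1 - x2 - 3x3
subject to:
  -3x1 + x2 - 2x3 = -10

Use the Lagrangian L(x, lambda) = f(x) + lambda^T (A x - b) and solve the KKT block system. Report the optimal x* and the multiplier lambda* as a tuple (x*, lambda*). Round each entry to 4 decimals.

Form the Lagrangian:
  L(x, lambda) = (1/2) x^T Q x + c^T x + lambda^T (A x - b)
Stationarity (grad_x L = 0): Q x + c + A^T lambda = 0.
Primal feasibility: A x = b.

This gives the KKT block system:
  [ Q   A^T ] [ x     ]   [-c ]
  [ A    0  ] [ lambda ] = [ b ]

Solving the linear system:
  x*      = (2.0087, -0.7043, 1.6348)
  lambda* = (5.2261)
  f(x*)   = 28.0478

x* = (2.0087, -0.7043, 1.6348), lambda* = (5.2261)


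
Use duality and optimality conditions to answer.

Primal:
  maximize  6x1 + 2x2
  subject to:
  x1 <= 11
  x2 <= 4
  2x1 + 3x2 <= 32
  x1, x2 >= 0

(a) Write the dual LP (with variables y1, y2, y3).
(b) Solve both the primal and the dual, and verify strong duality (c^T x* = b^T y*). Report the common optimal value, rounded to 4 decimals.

The standard primal-dual pair for 'max c^T x s.t. A x <= b, x >= 0' is:
  Dual:  min b^T y  s.t.  A^T y >= c,  y >= 0.

So the dual LP is:
  minimize  11y1 + 4y2 + 32y3
  subject to:
    y1 + 2y3 >= 6
    y2 + 3y3 >= 2
    y1, y2, y3 >= 0

Solving the primal: x* = (11, 3.3333).
  primal value c^T x* = 72.6667.
Solving the dual: y* = (4.6667, 0, 0.6667).
  dual value b^T y* = 72.6667.
Strong duality: c^T x* = b^T y*. Confirmed.

72.6667


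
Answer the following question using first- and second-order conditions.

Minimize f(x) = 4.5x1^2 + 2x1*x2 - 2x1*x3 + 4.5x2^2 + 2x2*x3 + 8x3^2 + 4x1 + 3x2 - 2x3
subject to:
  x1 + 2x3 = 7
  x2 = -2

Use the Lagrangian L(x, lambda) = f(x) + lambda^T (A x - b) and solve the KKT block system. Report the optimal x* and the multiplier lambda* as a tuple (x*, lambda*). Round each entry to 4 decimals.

Form the Lagrangian:
  L(x, lambda) = (1/2) x^T Q x + c^T x + lambda^T (A x - b)
Stationarity (grad_x L = 0): Q x + c + A^T lambda = 0.
Primal feasibility: A x = b.

This gives the KKT block system:
  [ Q   A^T ] [ x     ]   [-c ]
  [ A    0  ] [ lambda ] = [ b ]

Solving the linear system:
  x*      = (2.1333, -2, 2.4333)
  lambda* = (-14.3333, 5.8667)
  f(x*)   = 54.8667

x* = (2.1333, -2, 2.4333), lambda* = (-14.3333, 5.8667)


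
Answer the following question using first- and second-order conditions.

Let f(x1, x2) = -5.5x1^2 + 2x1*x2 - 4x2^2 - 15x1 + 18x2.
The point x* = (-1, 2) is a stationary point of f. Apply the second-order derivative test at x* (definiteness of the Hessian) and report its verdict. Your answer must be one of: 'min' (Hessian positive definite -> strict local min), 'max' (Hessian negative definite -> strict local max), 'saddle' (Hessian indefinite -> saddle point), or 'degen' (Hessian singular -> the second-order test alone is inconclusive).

Compute the Hessian H = grad^2 f:
  H = [[-11, 2], [2, -8]]
Verify stationarity: grad f(x*) = H x* + g = (0, 0).
Eigenvalues of H: -12, -7.
Both eigenvalues < 0, so H is negative definite -> x* is a strict local max.

max


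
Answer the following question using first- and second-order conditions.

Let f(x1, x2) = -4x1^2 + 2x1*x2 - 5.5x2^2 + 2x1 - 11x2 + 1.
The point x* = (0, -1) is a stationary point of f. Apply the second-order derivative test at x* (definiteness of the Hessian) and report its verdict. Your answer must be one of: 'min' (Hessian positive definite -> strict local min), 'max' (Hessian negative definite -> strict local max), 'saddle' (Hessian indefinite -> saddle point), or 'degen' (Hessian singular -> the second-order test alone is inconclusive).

Compute the Hessian H = grad^2 f:
  H = [[-8, 2], [2, -11]]
Verify stationarity: grad f(x*) = H x* + g = (0, 0).
Eigenvalues of H: -12, -7.
Both eigenvalues < 0, so H is negative definite -> x* is a strict local max.

max


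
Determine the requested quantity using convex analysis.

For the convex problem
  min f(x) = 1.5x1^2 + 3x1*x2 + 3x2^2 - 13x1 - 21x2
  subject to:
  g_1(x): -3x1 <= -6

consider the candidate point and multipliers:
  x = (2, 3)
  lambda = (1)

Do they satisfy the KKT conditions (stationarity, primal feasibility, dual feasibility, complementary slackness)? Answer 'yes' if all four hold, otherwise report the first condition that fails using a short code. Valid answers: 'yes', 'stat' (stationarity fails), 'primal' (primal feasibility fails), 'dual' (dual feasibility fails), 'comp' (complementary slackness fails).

Gradient of f: grad f(x) = Q x + c = (2, 3)
Constraint values g_i(x) = a_i^T x - b_i:
  g_1((2, 3)) = 0
Stationarity residual: grad f(x) + sum_i lambda_i a_i = (-1, 3)
  -> stationarity FAILS
Primal feasibility (all g_i <= 0): OK
Dual feasibility (all lambda_i >= 0): OK
Complementary slackness (lambda_i * g_i(x) = 0 for all i): OK

Verdict: the first failing condition is stationarity -> stat.

stat


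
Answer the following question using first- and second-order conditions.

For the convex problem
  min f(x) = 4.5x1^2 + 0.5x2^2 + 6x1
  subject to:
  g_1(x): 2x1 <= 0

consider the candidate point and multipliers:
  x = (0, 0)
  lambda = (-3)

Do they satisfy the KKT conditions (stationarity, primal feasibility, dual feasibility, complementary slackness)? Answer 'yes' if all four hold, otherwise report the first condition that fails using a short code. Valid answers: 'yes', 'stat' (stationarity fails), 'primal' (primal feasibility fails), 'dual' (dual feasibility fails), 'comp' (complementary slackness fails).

Gradient of f: grad f(x) = Q x + c = (6, 0)
Constraint values g_i(x) = a_i^T x - b_i:
  g_1((0, 0)) = 0
Stationarity residual: grad f(x) + sum_i lambda_i a_i = (0, 0)
  -> stationarity OK
Primal feasibility (all g_i <= 0): OK
Dual feasibility (all lambda_i >= 0): FAILS
Complementary slackness (lambda_i * g_i(x) = 0 for all i): OK

Verdict: the first failing condition is dual_feasibility -> dual.

dual


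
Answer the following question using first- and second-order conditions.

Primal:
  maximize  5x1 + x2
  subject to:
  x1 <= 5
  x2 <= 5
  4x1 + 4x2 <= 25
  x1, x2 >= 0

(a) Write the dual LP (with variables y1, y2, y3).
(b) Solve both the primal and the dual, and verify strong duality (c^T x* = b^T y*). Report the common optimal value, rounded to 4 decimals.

The standard primal-dual pair for 'max c^T x s.t. A x <= b, x >= 0' is:
  Dual:  min b^T y  s.t.  A^T y >= c,  y >= 0.

So the dual LP is:
  minimize  5y1 + 5y2 + 25y3
  subject to:
    y1 + 4y3 >= 5
    y2 + 4y3 >= 1
    y1, y2, y3 >= 0

Solving the primal: x* = (5, 1.25).
  primal value c^T x* = 26.25.
Solving the dual: y* = (4, 0, 0.25).
  dual value b^T y* = 26.25.
Strong duality: c^T x* = b^T y*. Confirmed.

26.25


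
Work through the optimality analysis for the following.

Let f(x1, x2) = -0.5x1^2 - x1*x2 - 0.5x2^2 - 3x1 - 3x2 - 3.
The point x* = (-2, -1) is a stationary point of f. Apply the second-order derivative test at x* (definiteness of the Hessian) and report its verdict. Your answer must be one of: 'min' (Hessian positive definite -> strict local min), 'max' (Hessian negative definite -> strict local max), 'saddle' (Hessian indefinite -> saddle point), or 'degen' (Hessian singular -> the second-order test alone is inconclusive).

Compute the Hessian H = grad^2 f:
  H = [[-1, -1], [-1, -1]]
Verify stationarity: grad f(x*) = H x* + g = (0, 0).
Eigenvalues of H: -2, 0.
H has a zero eigenvalue (singular; negative semidefinite but not definite), so H is neither positive definite, negative definite, nor indefinite. The second-order test alone is inconclusive -> degen.
(Indeed, f is constant along the null direction of H through x*, so x* is not a strict local extremum.)

degen


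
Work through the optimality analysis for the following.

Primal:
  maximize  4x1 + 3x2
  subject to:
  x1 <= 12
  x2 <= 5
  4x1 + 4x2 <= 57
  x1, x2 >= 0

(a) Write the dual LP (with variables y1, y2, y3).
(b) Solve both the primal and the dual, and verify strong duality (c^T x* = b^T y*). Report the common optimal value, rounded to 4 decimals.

The standard primal-dual pair for 'max c^T x s.t. A x <= b, x >= 0' is:
  Dual:  min b^T y  s.t.  A^T y >= c,  y >= 0.

So the dual LP is:
  minimize  12y1 + 5y2 + 57y3
  subject to:
    y1 + 4y3 >= 4
    y2 + 4y3 >= 3
    y1, y2, y3 >= 0

Solving the primal: x* = (12, 2.25).
  primal value c^T x* = 54.75.
Solving the dual: y* = (1, 0, 0.75).
  dual value b^T y* = 54.75.
Strong duality: c^T x* = b^T y*. Confirmed.

54.75


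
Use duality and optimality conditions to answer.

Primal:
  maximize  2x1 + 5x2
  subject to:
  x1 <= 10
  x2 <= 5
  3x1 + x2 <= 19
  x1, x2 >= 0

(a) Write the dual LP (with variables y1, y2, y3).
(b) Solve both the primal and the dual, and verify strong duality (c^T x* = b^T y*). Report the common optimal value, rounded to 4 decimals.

The standard primal-dual pair for 'max c^T x s.t. A x <= b, x >= 0' is:
  Dual:  min b^T y  s.t.  A^T y >= c,  y >= 0.

So the dual LP is:
  minimize  10y1 + 5y2 + 19y3
  subject to:
    y1 + 3y3 >= 2
    y2 + y3 >= 5
    y1, y2, y3 >= 0

Solving the primal: x* = (4.6667, 5).
  primal value c^T x* = 34.3333.
Solving the dual: y* = (0, 4.3333, 0.6667).
  dual value b^T y* = 34.3333.
Strong duality: c^T x* = b^T y*. Confirmed.

34.3333


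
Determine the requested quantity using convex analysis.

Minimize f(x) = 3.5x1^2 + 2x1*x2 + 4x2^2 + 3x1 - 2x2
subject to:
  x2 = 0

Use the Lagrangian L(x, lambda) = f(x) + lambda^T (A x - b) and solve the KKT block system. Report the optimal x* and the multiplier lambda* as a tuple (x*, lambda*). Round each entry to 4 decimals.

Form the Lagrangian:
  L(x, lambda) = (1/2) x^T Q x + c^T x + lambda^T (A x - b)
Stationarity (grad_x L = 0): Q x + c + A^T lambda = 0.
Primal feasibility: A x = b.

This gives the KKT block system:
  [ Q   A^T ] [ x     ]   [-c ]
  [ A    0  ] [ lambda ] = [ b ]

Solving the linear system:
  x*      = (-0.4286, 0)
  lambda* = (2.8571)
  f(x*)   = -0.6429

x* = (-0.4286, 0), lambda* = (2.8571)


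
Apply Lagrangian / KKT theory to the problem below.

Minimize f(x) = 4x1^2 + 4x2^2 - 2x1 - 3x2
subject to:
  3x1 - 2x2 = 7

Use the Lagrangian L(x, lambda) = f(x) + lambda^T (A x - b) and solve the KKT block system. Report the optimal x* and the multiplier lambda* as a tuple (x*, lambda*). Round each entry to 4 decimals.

Form the Lagrangian:
  L(x, lambda) = (1/2) x^T Q x + c^T x + lambda^T (A x - b)
Stationarity (grad_x L = 0): Q x + c + A^T lambda = 0.
Primal feasibility: A x = b.

This gives the KKT block system:
  [ Q   A^T ] [ x     ]   [-c ]
  [ A    0  ] [ lambda ] = [ b ]

Solving the linear system:
  x*      = (1.8654, -0.7019)
  lambda* = (-4.3077)
  f(x*)   = 14.2644

x* = (1.8654, -0.7019), lambda* = (-4.3077)


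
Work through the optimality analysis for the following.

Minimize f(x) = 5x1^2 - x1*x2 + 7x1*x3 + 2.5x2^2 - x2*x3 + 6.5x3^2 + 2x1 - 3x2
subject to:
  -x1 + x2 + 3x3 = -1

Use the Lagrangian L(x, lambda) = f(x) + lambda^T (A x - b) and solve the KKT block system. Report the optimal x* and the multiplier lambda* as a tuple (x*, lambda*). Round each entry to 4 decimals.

Form the Lagrangian:
  L(x, lambda) = (1/2) x^T Q x + c^T x + lambda^T (A x - b)
Stationarity (grad_x L = 0): Q x + c + A^T lambda = 0.
Primal feasibility: A x = b.

This gives the KKT block system:
  [ Q   A^T ] [ x     ]   [-c ]
  [ A    0  ] [ lambda ] = [ b ]

Solving the linear system:
  x*      = (0.2136, 0.3254, -0.3706)
  lambda* = (1.2161)
  f(x*)   = 0.3335

x* = (0.2136, 0.3254, -0.3706), lambda* = (1.2161)


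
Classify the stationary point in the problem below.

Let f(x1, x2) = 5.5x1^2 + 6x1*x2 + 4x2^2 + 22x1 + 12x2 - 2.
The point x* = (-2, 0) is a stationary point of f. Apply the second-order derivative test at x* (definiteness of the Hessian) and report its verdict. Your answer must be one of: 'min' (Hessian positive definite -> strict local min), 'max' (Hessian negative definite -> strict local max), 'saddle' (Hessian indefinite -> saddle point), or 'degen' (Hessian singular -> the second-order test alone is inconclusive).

Compute the Hessian H = grad^2 f:
  H = [[11, 6], [6, 8]]
Verify stationarity: grad f(x*) = H x* + g = (0, 0).
Eigenvalues of H: 3.3153, 15.6847.
Both eigenvalues > 0, so H is positive definite -> x* is a strict local min.

min


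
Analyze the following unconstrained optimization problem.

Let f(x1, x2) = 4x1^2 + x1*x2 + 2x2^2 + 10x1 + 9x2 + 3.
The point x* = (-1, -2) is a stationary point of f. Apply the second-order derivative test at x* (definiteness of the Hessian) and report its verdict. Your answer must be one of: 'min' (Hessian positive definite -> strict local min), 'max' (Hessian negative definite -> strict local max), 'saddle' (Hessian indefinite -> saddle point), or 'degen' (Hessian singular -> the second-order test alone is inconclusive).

Compute the Hessian H = grad^2 f:
  H = [[8, 1], [1, 4]]
Verify stationarity: grad f(x*) = H x* + g = (0, 0).
Eigenvalues of H: 3.7639, 8.2361.
Both eigenvalues > 0, so H is positive definite -> x* is a strict local min.

min


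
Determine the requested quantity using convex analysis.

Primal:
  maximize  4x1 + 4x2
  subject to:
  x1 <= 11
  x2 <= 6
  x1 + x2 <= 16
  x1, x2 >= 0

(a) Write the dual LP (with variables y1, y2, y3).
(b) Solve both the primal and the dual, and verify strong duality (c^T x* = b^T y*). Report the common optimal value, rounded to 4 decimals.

The standard primal-dual pair for 'max c^T x s.t. A x <= b, x >= 0' is:
  Dual:  min b^T y  s.t.  A^T y >= c,  y >= 0.

So the dual LP is:
  minimize  11y1 + 6y2 + 16y3
  subject to:
    y1 + y3 >= 4
    y2 + y3 >= 4
    y1, y2, y3 >= 0

Solving the primal: x* = (10, 6).
  primal value c^T x* = 64.
Solving the dual: y* = (0, 0, 4).
  dual value b^T y* = 64.
Strong duality: c^T x* = b^T y*. Confirmed.

64


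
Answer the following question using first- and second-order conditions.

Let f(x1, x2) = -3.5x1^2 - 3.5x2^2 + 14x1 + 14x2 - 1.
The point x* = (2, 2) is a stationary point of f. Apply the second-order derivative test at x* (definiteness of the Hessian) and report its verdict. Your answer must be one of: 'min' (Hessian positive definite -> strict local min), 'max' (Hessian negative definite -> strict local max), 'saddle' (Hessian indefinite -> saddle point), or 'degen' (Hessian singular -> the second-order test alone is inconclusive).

Compute the Hessian H = grad^2 f:
  H = [[-7, 0], [0, -7]]
Verify stationarity: grad f(x*) = H x* + g = (0, 0).
Eigenvalues of H: -7, -7.
Both eigenvalues < 0, so H is negative definite -> x* is a strict local max.

max


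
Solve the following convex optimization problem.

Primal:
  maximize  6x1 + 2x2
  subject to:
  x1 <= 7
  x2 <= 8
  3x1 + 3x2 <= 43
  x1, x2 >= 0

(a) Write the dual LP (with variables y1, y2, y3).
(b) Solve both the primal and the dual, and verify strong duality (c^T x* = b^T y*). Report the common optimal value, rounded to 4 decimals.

The standard primal-dual pair for 'max c^T x s.t. A x <= b, x >= 0' is:
  Dual:  min b^T y  s.t.  A^T y >= c,  y >= 0.

So the dual LP is:
  minimize  7y1 + 8y2 + 43y3
  subject to:
    y1 + 3y3 >= 6
    y2 + 3y3 >= 2
    y1, y2, y3 >= 0

Solving the primal: x* = (7, 7.3333).
  primal value c^T x* = 56.6667.
Solving the dual: y* = (4, 0, 0.6667).
  dual value b^T y* = 56.6667.
Strong duality: c^T x* = b^T y*. Confirmed.

56.6667


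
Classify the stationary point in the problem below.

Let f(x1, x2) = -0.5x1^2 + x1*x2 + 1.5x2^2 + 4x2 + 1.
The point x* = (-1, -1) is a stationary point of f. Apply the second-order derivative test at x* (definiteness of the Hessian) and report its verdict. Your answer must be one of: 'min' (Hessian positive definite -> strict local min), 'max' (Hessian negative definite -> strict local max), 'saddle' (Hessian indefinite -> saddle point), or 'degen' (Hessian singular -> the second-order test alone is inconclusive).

Compute the Hessian H = grad^2 f:
  H = [[-1, 1], [1, 3]]
Verify stationarity: grad f(x*) = H x* + g = (0, 0).
Eigenvalues of H: -1.2361, 3.2361.
Eigenvalues have mixed signs, so H is indefinite -> x* is a saddle point.

saddle


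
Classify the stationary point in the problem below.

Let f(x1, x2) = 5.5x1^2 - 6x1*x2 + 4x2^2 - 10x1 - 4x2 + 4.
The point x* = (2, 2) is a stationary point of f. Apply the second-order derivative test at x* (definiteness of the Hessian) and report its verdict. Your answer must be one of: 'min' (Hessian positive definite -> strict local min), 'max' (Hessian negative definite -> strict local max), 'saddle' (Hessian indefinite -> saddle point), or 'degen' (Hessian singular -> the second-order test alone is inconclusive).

Compute the Hessian H = grad^2 f:
  H = [[11, -6], [-6, 8]]
Verify stationarity: grad f(x*) = H x* + g = (0, 0).
Eigenvalues of H: 3.3153, 15.6847.
Both eigenvalues > 0, so H is positive definite -> x* is a strict local min.

min


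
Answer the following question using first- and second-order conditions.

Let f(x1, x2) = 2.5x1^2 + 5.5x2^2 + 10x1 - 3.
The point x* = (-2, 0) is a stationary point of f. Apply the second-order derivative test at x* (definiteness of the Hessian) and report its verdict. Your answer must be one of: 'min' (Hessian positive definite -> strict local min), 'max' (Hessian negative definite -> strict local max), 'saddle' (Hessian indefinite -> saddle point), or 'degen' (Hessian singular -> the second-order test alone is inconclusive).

Compute the Hessian H = grad^2 f:
  H = [[5, 0], [0, 11]]
Verify stationarity: grad f(x*) = H x* + g = (0, 0).
Eigenvalues of H: 5, 11.
Both eigenvalues > 0, so H is positive definite -> x* is a strict local min.

min


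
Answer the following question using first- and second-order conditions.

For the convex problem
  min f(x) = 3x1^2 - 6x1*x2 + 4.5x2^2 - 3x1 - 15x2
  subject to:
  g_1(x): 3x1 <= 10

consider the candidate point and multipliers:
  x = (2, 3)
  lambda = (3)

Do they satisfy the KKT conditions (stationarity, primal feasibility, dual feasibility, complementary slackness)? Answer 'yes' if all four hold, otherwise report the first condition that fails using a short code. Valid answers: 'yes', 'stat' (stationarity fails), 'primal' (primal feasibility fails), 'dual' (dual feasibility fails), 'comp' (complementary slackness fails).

Gradient of f: grad f(x) = Q x + c = (-9, 0)
Constraint values g_i(x) = a_i^T x - b_i:
  g_1((2, 3)) = -4
Stationarity residual: grad f(x) + sum_i lambda_i a_i = (0, 0)
  -> stationarity OK
Primal feasibility (all g_i <= 0): OK
Dual feasibility (all lambda_i >= 0): OK
Complementary slackness (lambda_i * g_i(x) = 0 for all i): FAILS

Verdict: the first failing condition is complementary_slackness -> comp.

comp


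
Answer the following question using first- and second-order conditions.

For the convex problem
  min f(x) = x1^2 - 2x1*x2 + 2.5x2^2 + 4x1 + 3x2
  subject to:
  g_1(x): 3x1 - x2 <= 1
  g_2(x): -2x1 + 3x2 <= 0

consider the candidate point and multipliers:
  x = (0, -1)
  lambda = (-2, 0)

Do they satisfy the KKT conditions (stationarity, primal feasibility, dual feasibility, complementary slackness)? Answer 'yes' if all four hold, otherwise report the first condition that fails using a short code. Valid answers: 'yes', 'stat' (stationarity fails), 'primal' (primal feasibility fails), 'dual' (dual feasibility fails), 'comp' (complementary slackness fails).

Gradient of f: grad f(x) = Q x + c = (6, -2)
Constraint values g_i(x) = a_i^T x - b_i:
  g_1((0, -1)) = 0
  g_2((0, -1)) = -3
Stationarity residual: grad f(x) + sum_i lambda_i a_i = (0, 0)
  -> stationarity OK
Primal feasibility (all g_i <= 0): OK
Dual feasibility (all lambda_i >= 0): FAILS
Complementary slackness (lambda_i * g_i(x) = 0 for all i): OK

Verdict: the first failing condition is dual_feasibility -> dual.

dual


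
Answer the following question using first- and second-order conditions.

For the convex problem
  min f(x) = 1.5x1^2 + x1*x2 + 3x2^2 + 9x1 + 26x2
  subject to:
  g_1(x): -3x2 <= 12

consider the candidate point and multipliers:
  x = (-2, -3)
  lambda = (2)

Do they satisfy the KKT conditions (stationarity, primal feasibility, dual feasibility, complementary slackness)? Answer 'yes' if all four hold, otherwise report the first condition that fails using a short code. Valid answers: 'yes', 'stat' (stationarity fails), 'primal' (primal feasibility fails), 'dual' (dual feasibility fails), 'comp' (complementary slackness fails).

Gradient of f: grad f(x) = Q x + c = (0, 6)
Constraint values g_i(x) = a_i^T x - b_i:
  g_1((-2, -3)) = -3
Stationarity residual: grad f(x) + sum_i lambda_i a_i = (0, 0)
  -> stationarity OK
Primal feasibility (all g_i <= 0): OK
Dual feasibility (all lambda_i >= 0): OK
Complementary slackness (lambda_i * g_i(x) = 0 for all i): FAILS

Verdict: the first failing condition is complementary_slackness -> comp.

comp


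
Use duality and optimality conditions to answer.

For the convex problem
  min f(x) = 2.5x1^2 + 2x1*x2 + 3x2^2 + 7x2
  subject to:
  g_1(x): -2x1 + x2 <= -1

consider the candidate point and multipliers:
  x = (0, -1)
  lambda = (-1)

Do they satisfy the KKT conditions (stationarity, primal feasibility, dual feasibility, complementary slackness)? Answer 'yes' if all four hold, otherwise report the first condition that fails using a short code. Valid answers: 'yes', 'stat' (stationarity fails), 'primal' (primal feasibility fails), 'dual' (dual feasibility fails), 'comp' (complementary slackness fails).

Gradient of f: grad f(x) = Q x + c = (-2, 1)
Constraint values g_i(x) = a_i^T x - b_i:
  g_1((0, -1)) = 0
Stationarity residual: grad f(x) + sum_i lambda_i a_i = (0, 0)
  -> stationarity OK
Primal feasibility (all g_i <= 0): OK
Dual feasibility (all lambda_i >= 0): FAILS
Complementary slackness (lambda_i * g_i(x) = 0 for all i): OK

Verdict: the first failing condition is dual_feasibility -> dual.

dual


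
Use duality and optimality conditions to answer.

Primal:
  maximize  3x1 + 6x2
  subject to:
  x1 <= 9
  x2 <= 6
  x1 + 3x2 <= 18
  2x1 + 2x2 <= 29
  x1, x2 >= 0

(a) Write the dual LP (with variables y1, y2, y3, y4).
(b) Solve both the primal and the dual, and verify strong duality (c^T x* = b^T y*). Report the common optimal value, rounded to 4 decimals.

The standard primal-dual pair for 'max c^T x s.t. A x <= b, x >= 0' is:
  Dual:  min b^T y  s.t.  A^T y >= c,  y >= 0.

So the dual LP is:
  minimize  9y1 + 6y2 + 18y3 + 29y4
  subject to:
    y1 + y3 + 2y4 >= 3
    y2 + 3y3 + 2y4 >= 6
    y1, y2, y3, y4 >= 0

Solving the primal: x* = (9, 3).
  primal value c^T x* = 45.
Solving the dual: y* = (1, 0, 2, 0).
  dual value b^T y* = 45.
Strong duality: c^T x* = b^T y*. Confirmed.

45


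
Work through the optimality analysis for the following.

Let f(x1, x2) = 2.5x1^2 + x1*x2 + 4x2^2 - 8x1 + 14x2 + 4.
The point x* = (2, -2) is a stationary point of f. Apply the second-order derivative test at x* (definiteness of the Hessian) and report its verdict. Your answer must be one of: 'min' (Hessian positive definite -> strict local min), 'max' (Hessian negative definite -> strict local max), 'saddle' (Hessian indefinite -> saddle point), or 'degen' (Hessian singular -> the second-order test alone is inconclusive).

Compute the Hessian H = grad^2 f:
  H = [[5, 1], [1, 8]]
Verify stationarity: grad f(x*) = H x* + g = (0, 0).
Eigenvalues of H: 4.6972, 8.3028.
Both eigenvalues > 0, so H is positive definite -> x* is a strict local min.

min


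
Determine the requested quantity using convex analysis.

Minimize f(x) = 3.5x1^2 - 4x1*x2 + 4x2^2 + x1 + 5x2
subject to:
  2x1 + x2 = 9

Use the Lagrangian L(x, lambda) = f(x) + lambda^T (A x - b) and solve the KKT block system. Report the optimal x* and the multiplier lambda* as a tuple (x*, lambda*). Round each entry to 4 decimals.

Form the Lagrangian:
  L(x, lambda) = (1/2) x^T Q x + c^T x + lambda^T (A x - b)
Stationarity (grad_x L = 0): Q x + c + A^T lambda = 0.
Primal feasibility: A x = b.

This gives the KKT block system:
  [ Q   A^T ] [ x     ]   [-c ]
  [ A    0  ] [ lambda ] = [ b ]

Solving the linear system:
  x*      = (3.4364, 2.1273)
  lambda* = (-8.2727)
  f(x*)   = 44.2636

x* = (3.4364, 2.1273), lambda* = (-8.2727)


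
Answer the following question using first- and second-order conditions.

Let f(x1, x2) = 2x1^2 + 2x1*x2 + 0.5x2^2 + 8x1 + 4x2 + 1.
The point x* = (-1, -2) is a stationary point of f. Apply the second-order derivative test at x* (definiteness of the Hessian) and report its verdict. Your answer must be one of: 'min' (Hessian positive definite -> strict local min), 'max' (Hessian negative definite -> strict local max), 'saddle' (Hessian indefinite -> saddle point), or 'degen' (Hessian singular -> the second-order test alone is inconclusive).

Compute the Hessian H = grad^2 f:
  H = [[4, 2], [2, 1]]
Verify stationarity: grad f(x*) = H x* + g = (0, 0).
Eigenvalues of H: 0, 5.
H has a zero eigenvalue (singular; positive semidefinite but not definite), so H is neither positive definite, negative definite, nor indefinite. The second-order test alone is inconclusive -> degen.
(Indeed, f is constant along the null direction of H through x*, so x* is not a strict local extremum.)

degen


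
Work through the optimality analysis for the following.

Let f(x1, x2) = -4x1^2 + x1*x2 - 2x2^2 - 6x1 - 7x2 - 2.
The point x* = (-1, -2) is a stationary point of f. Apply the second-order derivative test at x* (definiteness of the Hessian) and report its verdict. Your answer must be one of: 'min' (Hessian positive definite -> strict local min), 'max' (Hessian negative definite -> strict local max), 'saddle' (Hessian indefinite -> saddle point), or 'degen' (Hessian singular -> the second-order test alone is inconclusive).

Compute the Hessian H = grad^2 f:
  H = [[-8, 1], [1, -4]]
Verify stationarity: grad f(x*) = H x* + g = (0, 0).
Eigenvalues of H: -8.2361, -3.7639.
Both eigenvalues < 0, so H is negative definite -> x* is a strict local max.

max


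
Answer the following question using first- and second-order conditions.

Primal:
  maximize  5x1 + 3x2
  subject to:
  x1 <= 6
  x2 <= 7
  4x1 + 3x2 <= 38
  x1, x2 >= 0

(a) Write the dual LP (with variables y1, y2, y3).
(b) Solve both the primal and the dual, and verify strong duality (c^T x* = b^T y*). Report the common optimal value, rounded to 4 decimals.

The standard primal-dual pair for 'max c^T x s.t. A x <= b, x >= 0' is:
  Dual:  min b^T y  s.t.  A^T y >= c,  y >= 0.

So the dual LP is:
  minimize  6y1 + 7y2 + 38y3
  subject to:
    y1 + 4y3 >= 5
    y2 + 3y3 >= 3
    y1, y2, y3 >= 0

Solving the primal: x* = (6, 4.6667).
  primal value c^T x* = 44.
Solving the dual: y* = (1, 0, 1).
  dual value b^T y* = 44.
Strong duality: c^T x* = b^T y*. Confirmed.

44


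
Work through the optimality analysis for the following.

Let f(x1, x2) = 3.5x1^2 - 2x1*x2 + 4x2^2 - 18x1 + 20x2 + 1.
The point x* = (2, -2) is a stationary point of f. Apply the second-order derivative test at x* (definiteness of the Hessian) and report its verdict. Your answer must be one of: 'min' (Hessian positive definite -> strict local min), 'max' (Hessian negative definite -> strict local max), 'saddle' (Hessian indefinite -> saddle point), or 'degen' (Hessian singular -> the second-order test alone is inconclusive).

Compute the Hessian H = grad^2 f:
  H = [[7, -2], [-2, 8]]
Verify stationarity: grad f(x*) = H x* + g = (0, 0).
Eigenvalues of H: 5.4384, 9.5616.
Both eigenvalues > 0, so H is positive definite -> x* is a strict local min.

min


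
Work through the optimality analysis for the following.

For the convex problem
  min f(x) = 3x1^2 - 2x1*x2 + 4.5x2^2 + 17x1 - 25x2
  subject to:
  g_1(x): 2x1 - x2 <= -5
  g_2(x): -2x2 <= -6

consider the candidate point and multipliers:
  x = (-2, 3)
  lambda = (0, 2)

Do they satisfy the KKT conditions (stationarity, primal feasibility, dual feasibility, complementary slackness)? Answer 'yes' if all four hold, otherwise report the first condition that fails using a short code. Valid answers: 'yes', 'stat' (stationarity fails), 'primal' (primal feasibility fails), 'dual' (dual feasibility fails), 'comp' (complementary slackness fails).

Gradient of f: grad f(x) = Q x + c = (-1, 6)
Constraint values g_i(x) = a_i^T x - b_i:
  g_1((-2, 3)) = -2
  g_2((-2, 3)) = 0
Stationarity residual: grad f(x) + sum_i lambda_i a_i = (-1, 2)
  -> stationarity FAILS
Primal feasibility (all g_i <= 0): OK
Dual feasibility (all lambda_i >= 0): OK
Complementary slackness (lambda_i * g_i(x) = 0 for all i): OK

Verdict: the first failing condition is stationarity -> stat.

stat
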